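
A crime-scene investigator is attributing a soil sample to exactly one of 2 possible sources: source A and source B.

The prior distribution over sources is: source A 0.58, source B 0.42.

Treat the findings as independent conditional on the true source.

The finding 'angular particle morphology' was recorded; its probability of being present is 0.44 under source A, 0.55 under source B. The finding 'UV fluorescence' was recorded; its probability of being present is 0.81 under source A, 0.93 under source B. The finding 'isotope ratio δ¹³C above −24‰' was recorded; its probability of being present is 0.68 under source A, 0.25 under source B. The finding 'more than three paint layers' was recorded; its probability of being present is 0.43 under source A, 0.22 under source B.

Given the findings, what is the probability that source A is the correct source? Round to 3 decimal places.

By Bayes' rule with conditional independence, the unnormalized weight for each hypothesis is prior × ∏ likelihoods:
  source A: 0.58 × 0.44 × 0.81 × 0.68 × 0.43 = 0.060443
  source B: 0.42 × 0.55 × 0.93 × 0.25 × 0.22 = 0.011816
Normalizing constant Z = 0.060443 + 0.011816 = 0.072258.
P(source A | evidence) = 0.060443 / 0.072258 ≈ 0.836.

0.836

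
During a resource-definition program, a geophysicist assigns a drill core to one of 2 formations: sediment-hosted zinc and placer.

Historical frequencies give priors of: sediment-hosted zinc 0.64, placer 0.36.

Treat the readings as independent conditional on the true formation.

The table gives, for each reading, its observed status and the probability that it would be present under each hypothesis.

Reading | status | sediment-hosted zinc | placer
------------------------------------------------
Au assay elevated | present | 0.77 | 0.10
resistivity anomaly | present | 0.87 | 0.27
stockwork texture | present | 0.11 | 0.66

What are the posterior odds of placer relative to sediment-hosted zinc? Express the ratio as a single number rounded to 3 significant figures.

The normalizing constant cancels in an odds ratio, so compute prior × likelihood for the two hypotheses only:
  placer: 0.36 × 0.10 × 0.27 × 0.66 = 0.0064152
  sediment-hosted zinc: 0.64 × 0.77 × 0.87 × 0.11 = 0.047161
Posterior odds = 0.0064152 / 0.047161 ≈ 0.136.

0.136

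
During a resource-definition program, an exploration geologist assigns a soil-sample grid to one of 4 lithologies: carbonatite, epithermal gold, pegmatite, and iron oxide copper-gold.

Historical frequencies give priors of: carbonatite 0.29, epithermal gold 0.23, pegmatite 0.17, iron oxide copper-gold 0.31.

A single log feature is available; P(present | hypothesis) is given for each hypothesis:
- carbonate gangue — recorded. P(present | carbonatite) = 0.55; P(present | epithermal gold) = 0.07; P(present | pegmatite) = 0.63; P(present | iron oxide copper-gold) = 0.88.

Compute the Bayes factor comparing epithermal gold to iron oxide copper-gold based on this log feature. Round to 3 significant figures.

0.0795

The Bayes factor is the ratio of the two likelihoods.
  epithermal gold: 0.07
  iron oxide copper-gold: 0.88
Bayes factor = 0.07 / 0.88 ≈ 0.0795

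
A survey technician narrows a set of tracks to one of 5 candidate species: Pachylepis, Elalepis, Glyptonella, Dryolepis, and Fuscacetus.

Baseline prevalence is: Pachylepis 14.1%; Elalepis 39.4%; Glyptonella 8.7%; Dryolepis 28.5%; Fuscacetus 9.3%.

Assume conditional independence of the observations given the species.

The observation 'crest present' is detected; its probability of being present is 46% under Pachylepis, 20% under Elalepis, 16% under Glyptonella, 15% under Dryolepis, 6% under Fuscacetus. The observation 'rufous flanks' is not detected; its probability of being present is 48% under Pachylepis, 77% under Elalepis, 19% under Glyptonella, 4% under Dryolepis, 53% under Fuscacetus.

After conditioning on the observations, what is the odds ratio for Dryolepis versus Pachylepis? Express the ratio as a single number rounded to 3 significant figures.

The normalizing constant cancels in an odds ratio, so compute prior × likelihood for the two hypotheses only (using 1 − P(present | H) for each absent observation):
  Dryolepis: 0.285 × 0.15 × (1 − 0.04) = 0.04104
  Pachylepis: 0.141 × 0.46 × (1 − 0.48) = 0.033727
Posterior odds = 0.04104 / 0.033727 ≈ 1.22.

1.22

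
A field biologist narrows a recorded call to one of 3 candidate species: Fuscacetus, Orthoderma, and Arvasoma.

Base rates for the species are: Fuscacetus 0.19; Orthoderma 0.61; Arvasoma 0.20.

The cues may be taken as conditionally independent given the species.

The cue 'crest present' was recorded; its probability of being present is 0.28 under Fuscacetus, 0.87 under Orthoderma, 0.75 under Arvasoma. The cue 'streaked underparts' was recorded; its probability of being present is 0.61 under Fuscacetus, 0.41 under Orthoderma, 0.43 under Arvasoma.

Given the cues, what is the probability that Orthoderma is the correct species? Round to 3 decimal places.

0.692

Multiply each prior by the joint likelihood of the cue pattern:
  Fuscacetus: 0.19 × 0.28 × 0.61 = 0.032452
  Orthoderma: 0.61 × 0.87 × 0.41 = 0.21759
  Arvasoma: 0.20 × 0.75 × 0.43 = 0.0645
Normalizing constant Z = 0.032452 + 0.21759 + 0.0645 = 0.31454.
P(Orthoderma | evidence) = 0.21759 / 0.31454 ≈ 0.692.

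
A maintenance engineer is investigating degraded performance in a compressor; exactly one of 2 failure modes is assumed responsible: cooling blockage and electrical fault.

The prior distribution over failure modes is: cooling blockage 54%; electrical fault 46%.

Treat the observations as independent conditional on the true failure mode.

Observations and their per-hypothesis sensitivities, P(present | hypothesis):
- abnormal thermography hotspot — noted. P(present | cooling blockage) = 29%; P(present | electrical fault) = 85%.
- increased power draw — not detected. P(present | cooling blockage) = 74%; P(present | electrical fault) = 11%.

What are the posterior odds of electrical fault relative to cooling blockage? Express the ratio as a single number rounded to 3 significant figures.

8.55

The normalizing constant cancels in an odds ratio, so compute prior × likelihood for the two hypotheses only (using 1 − P(present | H) for each absent observation):
  electrical fault: 0.46 × 0.85 × (1 − 0.11) = 0.34799
  cooling blockage: 0.54 × 0.29 × (1 − 0.74) = 0.040716
Odds(electrical fault : cooling blockage) = 0.34799 / 0.040716 ≈ 8.55.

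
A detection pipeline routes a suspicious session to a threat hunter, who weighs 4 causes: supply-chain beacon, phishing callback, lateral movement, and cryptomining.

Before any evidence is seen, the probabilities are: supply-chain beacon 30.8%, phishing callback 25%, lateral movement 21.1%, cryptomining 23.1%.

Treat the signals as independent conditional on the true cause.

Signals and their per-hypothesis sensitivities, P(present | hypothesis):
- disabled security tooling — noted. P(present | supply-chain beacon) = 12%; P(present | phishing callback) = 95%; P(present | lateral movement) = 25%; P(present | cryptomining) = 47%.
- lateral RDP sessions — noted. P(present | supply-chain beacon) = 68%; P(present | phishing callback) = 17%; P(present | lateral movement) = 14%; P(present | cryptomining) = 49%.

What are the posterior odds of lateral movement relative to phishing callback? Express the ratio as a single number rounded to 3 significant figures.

Posterior odds equal prior odds times the likelihood ratio; only the two competing hypotheses matter.
  lateral movement: 0.211 × 0.25 × 0.14 = 0.007385
  phishing callback: 0.250 × 0.95 × 0.17 = 0.040375
Odds(lateral movement : phishing callback) = 0.007385 / 0.040375 ≈ 0.183.

0.183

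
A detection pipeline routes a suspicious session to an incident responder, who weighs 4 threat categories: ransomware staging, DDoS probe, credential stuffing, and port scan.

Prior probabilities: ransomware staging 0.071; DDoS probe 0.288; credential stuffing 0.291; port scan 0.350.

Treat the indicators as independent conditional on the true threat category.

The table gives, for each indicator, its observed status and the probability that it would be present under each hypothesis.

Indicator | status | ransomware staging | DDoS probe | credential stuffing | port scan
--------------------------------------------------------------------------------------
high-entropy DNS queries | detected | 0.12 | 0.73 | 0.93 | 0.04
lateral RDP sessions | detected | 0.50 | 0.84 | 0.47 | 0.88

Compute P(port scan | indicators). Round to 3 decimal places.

By Bayes' rule with conditional independence, the unnormalized weight for each hypothesis is prior × ∏ likelihoods:
  ransomware staging: 0.071 × 0.12 × 0.50 = 0.00426
  DDoS probe: 0.288 × 0.73 × 0.84 = 0.1766
  credential stuffing: 0.291 × 0.93 × 0.47 = 0.1272
  port scan: 0.350 × 0.04 × 0.88 = 0.01232
Marginal likelihood of the evidence = 0.32038.
P(port scan | evidence) = 0.01232 / 0.32038 ≈ 0.038.

0.038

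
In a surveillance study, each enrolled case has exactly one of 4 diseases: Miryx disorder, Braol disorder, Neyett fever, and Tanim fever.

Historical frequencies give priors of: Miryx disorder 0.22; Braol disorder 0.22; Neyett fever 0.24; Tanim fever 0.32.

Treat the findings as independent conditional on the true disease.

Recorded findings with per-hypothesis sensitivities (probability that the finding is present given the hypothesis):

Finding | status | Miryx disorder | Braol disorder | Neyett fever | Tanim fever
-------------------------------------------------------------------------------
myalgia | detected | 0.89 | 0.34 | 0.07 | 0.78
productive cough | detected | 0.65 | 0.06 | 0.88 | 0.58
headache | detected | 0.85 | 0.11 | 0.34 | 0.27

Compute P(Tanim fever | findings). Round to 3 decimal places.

By Bayes' rule with conditional independence, the unnormalized weight for each hypothesis is prior × ∏ likelihoods:
  Miryx disorder: 0.22 × 0.89 × 0.65 × 0.85 = 0.10818
  Braol disorder: 0.22 × 0.34 × 0.06 × 0.11 = 0.00049368
  Neyett fever: 0.24 × 0.07 × 0.88 × 0.34 = 0.0050266
  Tanim fever: 0.32 × 0.78 × 0.58 × 0.27 = 0.039087
The unnormalized weights sum to 0.15279.
P(Tanim fever | evidence) = 0.039087 / 0.15279 ≈ 0.256.

0.256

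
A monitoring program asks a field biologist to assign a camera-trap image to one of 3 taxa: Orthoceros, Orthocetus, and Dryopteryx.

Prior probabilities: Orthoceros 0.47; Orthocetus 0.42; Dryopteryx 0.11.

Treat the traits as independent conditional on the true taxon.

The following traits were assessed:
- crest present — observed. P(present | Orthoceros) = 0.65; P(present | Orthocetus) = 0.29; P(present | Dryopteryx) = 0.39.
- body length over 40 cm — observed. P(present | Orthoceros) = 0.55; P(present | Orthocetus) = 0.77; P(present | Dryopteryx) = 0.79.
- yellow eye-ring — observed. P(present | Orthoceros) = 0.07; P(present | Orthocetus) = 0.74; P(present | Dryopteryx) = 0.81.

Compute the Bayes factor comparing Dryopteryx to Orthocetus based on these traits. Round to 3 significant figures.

The Bayes factor is the ratio of the joint likelihoods of the trait pattern under the two hypotheses.
  Dryopteryx: 0.39 × 0.79 × 0.81 = 0.24956
  Orthocetus: 0.29 × 0.77 × 0.74 = 0.16524
Bayes factor = 0.24956 / 0.16524 ≈ 1.51

1.51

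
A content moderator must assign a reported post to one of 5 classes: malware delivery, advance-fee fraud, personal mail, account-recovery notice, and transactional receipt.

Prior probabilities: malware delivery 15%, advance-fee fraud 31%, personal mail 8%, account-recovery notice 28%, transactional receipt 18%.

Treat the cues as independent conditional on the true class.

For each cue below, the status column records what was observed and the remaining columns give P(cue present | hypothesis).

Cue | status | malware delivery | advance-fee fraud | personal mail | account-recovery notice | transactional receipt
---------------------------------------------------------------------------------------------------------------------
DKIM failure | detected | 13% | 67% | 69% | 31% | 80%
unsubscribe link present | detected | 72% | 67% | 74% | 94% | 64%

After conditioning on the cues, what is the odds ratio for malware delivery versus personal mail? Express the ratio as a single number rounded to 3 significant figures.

The normalizing constant cancels in an odds ratio, so compute prior × likelihood for the two hypotheses only:
  malware delivery: 0.15 × 0.13 × 0.72 = 0.01404
  personal mail: 0.08 × 0.69 × 0.74 = 0.040848
Posterior odds = 0.01404 / 0.040848 ≈ 0.344.

0.344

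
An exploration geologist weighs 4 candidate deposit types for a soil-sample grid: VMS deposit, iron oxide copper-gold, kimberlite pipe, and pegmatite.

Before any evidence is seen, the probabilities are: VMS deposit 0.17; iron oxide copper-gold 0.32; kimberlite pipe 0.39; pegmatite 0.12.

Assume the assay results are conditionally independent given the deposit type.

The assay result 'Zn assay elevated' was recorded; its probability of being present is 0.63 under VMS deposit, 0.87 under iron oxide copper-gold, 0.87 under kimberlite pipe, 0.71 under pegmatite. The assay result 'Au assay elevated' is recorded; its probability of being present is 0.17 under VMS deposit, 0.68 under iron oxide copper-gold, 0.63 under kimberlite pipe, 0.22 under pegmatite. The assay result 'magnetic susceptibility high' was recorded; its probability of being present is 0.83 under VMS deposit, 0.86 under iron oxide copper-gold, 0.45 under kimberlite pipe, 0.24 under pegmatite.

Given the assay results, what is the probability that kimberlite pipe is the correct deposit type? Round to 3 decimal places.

0.345

Multiply each prior by the joint likelihood of the assay result pattern:
  VMS deposit: 0.17 × 0.63 × 0.17 × 0.83 = 0.015112
  iron oxide copper-gold: 0.32 × 0.87 × 0.68 × 0.86 = 0.16281
  kimberlite pipe: 0.39 × 0.87 × 0.63 × 0.45 = 0.096192
  pegmatite: 0.12 × 0.71 × 0.22 × 0.24 = 0.0044986
Normalizing constant Z = 0.015112 + 0.16281 + 0.096192 + 0.0044986 = 0.27861.
P(kimberlite pipe | evidence) = 0.096192 / 0.27861 ≈ 0.345.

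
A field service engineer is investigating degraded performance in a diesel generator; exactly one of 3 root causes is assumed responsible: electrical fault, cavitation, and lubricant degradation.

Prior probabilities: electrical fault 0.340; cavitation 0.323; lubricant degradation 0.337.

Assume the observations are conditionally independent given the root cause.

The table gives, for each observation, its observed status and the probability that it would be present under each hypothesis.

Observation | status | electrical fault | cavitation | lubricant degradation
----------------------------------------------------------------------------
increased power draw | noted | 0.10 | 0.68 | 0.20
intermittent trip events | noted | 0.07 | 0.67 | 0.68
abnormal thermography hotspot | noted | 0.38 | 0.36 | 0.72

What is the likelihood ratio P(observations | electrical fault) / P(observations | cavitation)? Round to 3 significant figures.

0.0162

Joint likelihood of the evidence pattern under each hypothesis:
  electrical fault: 0.10 × 0.07 × 0.38 = 0.00266
  cavitation: 0.68 × 0.67 × 0.36 = 0.16402
Bayes factor = 0.00266 / 0.16402 ≈ 0.0162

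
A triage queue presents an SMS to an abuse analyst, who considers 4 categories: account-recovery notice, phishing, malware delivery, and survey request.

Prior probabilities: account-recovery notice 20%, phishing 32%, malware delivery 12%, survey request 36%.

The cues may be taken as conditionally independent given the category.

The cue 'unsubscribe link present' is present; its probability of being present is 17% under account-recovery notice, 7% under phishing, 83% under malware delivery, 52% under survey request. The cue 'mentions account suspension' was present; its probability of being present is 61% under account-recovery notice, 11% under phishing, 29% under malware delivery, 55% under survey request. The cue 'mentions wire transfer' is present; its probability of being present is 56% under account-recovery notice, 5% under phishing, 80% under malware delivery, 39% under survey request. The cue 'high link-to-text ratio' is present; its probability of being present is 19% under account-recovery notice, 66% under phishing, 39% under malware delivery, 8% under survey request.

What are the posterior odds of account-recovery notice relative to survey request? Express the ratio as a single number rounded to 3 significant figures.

0.687

Posterior odds equal prior odds times the likelihood ratio; only the two competing hypotheses matter.
  account-recovery notice: 0.20 × 0.17 × 0.61 × 0.56 × 0.19 = 0.0022067
  survey request: 0.36 × 0.52 × 0.55 × 0.39 × 0.08 = 0.0032124
Posterior odds = 0.0022067 / 0.0032124 ≈ 0.687.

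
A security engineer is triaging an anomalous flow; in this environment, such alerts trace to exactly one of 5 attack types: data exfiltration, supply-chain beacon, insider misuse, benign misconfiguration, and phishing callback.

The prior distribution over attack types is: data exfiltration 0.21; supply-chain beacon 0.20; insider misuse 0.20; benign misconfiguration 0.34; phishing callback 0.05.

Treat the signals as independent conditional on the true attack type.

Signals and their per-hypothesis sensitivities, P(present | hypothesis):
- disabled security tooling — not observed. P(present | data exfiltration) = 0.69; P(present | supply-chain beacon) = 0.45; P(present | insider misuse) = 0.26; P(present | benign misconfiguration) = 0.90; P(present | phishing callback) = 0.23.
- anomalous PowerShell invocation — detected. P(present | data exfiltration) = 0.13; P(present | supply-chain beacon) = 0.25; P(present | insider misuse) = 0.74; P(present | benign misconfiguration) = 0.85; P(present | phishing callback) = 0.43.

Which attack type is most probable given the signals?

Multiply each prior by the joint likelihood of the signal pattern (using 1 − P(present | H) for each absent signal):
  data exfiltration: 0.21 × (1 − 0.69) × 0.13 = 0.008463
  supply-chain beacon: 0.20 × (1 − 0.45) × 0.25 = 0.0275
  insider misuse: 0.20 × (1 − 0.26) × 0.74 = 0.10952
  benign misconfiguration: 0.34 × (1 − 0.90) × 0.85 = 0.0289
  phishing callback: 0.05 × (1 − 0.23) × 0.43 = 0.016555
Normalizing constant Z = 0.008463 + 0.0275 + 0.10952 + 0.0289 + 0.016555 = 0.19094.
P(data exfiltration | evidence) ≈ 0.008463 / 0.19094 ≈ 0.044
P(supply-chain beacon | evidence) ≈ 0.0275 / 0.19094 ≈ 0.144
P(insider misuse | evidence) ≈ 0.10952 / 0.19094 ≈ 0.574
P(benign misconfiguration | evidence) ≈ 0.0289 / 0.19094 ≈ 0.151
P(phishing callback | evidence) ≈ 0.016555 / 0.19094 ≈ 0.087
The largest is 0.574, so insider misuse is most probable.

insider misuse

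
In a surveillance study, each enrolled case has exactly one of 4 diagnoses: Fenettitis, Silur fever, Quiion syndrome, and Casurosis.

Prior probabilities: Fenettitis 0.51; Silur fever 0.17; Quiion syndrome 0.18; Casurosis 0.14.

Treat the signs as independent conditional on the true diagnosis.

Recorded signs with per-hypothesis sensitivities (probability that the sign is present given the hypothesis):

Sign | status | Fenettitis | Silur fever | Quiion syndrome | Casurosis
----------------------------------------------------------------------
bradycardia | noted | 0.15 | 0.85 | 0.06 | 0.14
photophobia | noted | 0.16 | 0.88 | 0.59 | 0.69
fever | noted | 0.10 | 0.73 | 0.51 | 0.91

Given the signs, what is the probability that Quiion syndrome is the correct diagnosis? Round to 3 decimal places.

By Bayes' rule with conditional independence, the unnormalized weight for each hypothesis is prior × ∏ likelihoods:
  Fenettitis: 0.51 × 0.15 × 0.16 × 0.10 = 0.001224
  Silur fever: 0.17 × 0.85 × 0.88 × 0.73 = 0.092827
  Quiion syndrome: 0.18 × 0.06 × 0.59 × 0.51 = 0.0032497
  Casurosis: 0.14 × 0.14 × 0.69 × 0.91 = 0.012307
Marginal likelihood of the evidence = 0.10961.
P(Quiion syndrome | evidence) = 0.0032497 / 0.10961 ≈ 0.030.

0.030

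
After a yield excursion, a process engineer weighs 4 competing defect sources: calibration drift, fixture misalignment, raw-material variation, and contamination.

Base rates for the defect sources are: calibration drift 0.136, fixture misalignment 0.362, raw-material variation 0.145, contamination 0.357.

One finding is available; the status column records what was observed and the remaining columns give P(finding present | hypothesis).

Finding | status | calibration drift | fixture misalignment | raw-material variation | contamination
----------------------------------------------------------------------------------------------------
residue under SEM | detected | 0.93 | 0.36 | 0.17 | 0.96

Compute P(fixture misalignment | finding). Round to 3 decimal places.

For each hypothesis, the unnormalized posterior weight is prior × likelihood:
  calibration drift: 0.136 × 0.93 = 0.12648
  fixture misalignment: 0.362 × 0.36 = 0.13032
  raw-material variation: 0.145 × 0.17 = 0.02465
  contamination: 0.357 × 0.96 = 0.34272
Marginal likelihood of the evidence = 0.62417.
P(fixture misalignment | evidence) = 0.13032 / 0.62417 ≈ 0.209.

0.209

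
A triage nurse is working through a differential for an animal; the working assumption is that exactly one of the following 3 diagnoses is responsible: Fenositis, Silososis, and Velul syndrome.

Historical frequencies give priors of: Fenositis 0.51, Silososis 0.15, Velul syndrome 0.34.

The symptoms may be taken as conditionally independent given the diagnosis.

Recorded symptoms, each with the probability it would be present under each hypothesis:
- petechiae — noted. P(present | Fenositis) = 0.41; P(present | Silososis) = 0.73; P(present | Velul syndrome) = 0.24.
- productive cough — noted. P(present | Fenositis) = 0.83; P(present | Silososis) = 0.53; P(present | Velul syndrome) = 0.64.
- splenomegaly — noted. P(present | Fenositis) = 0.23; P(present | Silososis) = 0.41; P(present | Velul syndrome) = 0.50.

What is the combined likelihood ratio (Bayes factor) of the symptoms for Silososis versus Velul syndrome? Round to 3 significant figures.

2.07

Take the product of per-symptom likelihoods under each hypothesis, then divide.
  Silososis: 0.73 × 0.53 × 0.41 = 0.15863
  Velul syndrome: 0.24 × 0.64 × 0.50 = 0.0768
Bayes factor = 0.15863 / 0.0768 ≈ 2.07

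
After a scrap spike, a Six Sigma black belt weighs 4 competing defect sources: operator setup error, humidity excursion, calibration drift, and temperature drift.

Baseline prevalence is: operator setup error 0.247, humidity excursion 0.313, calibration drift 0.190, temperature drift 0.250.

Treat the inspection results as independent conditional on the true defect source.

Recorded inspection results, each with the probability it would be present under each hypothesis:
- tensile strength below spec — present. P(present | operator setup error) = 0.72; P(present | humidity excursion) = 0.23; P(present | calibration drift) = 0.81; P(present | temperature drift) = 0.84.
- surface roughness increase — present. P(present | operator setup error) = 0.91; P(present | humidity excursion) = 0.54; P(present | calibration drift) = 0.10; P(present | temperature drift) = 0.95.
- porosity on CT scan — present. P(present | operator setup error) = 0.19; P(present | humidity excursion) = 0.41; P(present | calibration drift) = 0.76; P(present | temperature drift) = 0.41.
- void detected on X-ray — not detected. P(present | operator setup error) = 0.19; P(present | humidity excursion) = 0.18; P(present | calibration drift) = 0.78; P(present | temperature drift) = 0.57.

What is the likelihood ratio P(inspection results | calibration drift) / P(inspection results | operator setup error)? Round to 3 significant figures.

The Bayes factor is the ratio of the joint likelihoods of the inspection result pattern under the two hypotheses (using 1 − P(present | H) for each absent inspection result).
  calibration drift: 0.81 × 0.10 × 0.76 × (1 − 0.78) = 0.013543
  operator setup error: 0.72 × 0.91 × 0.19 × (1 − 0.19) = 0.10084
Bayes factor = 0.013543 / 0.10084 ≈ 0.134

0.134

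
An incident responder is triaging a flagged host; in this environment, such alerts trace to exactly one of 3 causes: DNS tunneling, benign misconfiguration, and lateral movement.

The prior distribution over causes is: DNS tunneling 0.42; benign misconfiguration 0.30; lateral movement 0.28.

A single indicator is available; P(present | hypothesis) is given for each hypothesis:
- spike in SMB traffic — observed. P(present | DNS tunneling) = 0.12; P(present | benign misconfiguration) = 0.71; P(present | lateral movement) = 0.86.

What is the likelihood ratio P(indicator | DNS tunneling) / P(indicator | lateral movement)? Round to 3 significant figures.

0.140

Likelihood of this indicator under each hypothesis:
  DNS tunneling: 0.12
  lateral movement: 0.86
Bayes factor = 0.12 / 0.86 ≈ 0.140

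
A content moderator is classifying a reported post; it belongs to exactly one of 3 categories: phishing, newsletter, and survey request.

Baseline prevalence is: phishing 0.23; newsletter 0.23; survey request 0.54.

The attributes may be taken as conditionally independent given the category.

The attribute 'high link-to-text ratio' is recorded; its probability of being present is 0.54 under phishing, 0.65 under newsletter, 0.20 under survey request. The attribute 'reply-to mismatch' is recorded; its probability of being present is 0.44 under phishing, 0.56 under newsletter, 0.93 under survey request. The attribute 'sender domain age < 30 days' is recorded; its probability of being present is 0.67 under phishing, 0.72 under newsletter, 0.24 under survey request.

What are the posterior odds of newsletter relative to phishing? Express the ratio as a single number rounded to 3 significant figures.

The normalizing constant cancels in an odds ratio, so compute prior × likelihood for the two hypotheses only:
  newsletter: 0.23 × 0.65 × 0.56 × 0.72 = 0.060278
  phishing: 0.23 × 0.54 × 0.44 × 0.67 = 0.036614
Posterior odds = 0.060278 / 0.036614 ≈ 1.65.

1.65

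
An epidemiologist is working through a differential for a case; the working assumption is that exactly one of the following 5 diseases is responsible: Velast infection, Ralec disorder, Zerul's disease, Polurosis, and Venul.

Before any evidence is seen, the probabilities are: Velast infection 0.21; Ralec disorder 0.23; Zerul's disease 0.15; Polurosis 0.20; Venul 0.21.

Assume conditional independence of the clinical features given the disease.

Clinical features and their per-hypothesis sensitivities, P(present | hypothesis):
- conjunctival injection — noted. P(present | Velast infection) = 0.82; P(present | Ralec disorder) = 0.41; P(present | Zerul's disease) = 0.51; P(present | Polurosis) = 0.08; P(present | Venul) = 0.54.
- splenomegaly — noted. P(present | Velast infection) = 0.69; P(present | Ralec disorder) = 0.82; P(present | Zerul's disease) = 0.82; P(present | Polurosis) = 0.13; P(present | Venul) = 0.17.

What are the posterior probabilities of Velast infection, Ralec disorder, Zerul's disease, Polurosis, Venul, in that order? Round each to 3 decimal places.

0.424, 0.276, 0.224, 0.007, 0.069

Multiply each prior by the joint likelihood of the clinical feature pattern:
  Velast infection: 0.21 × 0.82 × 0.69 = 0.11882
  Ralec disorder: 0.23 × 0.41 × 0.82 = 0.077326
  Zerul's disease: 0.15 × 0.51 × 0.82 = 0.06273
  Polurosis: 0.20 × 0.08 × 0.13 = 0.00208
  Venul: 0.21 × 0.54 × 0.17 = 0.019278
The unnormalized weights sum to 0.28023.
P(Velast infection | evidence) = 0.11882 / 0.28023 ≈ 0.424
P(Ralec disorder | evidence) = 0.077326 / 0.28023 ≈ 0.276
P(Zerul's disease | evidence) = 0.06273 / 0.28023 ≈ 0.224
P(Polurosis | evidence) = 0.00208 / 0.28023 ≈ 0.007
P(Venul | evidence) = 0.019278 / 0.28023 ≈ 0.069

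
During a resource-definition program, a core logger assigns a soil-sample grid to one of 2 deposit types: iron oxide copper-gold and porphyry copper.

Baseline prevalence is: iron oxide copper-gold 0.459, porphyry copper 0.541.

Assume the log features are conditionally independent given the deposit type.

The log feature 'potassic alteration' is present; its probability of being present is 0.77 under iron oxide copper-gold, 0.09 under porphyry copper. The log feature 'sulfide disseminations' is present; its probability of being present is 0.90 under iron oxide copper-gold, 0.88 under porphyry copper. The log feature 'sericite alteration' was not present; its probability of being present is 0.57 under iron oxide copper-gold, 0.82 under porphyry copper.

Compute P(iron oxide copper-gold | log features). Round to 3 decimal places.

Multiply each prior by the joint likelihood of the log feature pattern (using 1 − P(present | H) for each absent log feature):
  iron oxide copper-gold: 0.459 × 0.77 × 0.90 × (1 − 0.57) = 0.13678
  porphyry copper: 0.541 × 0.09 × 0.88 × (1 − 0.82) = 0.0077125
Marginal likelihood of the evidence = 0.14449.
P(iron oxide copper-gold | evidence) = 0.13678 / 0.14449 ≈ 0.947.

0.947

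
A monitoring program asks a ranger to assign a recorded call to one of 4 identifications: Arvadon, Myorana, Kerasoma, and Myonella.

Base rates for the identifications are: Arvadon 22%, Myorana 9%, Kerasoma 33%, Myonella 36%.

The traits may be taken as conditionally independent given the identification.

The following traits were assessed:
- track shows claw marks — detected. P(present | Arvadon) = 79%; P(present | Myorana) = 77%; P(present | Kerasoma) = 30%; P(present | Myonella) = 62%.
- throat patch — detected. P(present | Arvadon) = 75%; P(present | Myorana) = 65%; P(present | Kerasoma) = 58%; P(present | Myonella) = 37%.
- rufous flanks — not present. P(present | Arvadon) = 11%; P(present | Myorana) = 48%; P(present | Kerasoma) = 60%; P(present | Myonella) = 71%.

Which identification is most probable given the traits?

For each hypothesis, the unnormalized posterior weight is prior × product of the trait likelihoods (using 1 − P(present | H) for each absent trait):
  Arvadon: 0.22 × 0.79 × 0.75 × (1 − 0.11) = 0.11601
  Myorana: 0.09 × 0.77 × 0.65 × (1 − 0.48) = 0.023423
  Kerasoma: 0.33 × 0.30 × 0.58 × (1 − 0.60) = 0.022968
  Myonella: 0.36 × 0.62 × 0.37 × (1 − 0.71) = 0.023949
Normalizing constant Z = 0.11601 + 0.023423 + 0.022968 + 0.023949 = 0.18635.
P(Arvadon | evidence) ≈ 0.11601 / 0.18635 ≈ 0.623
P(Myorana | evidence) ≈ 0.023423 / 0.18635 ≈ 0.126
P(Kerasoma | evidence) ≈ 0.022968 / 0.18635 ≈ 0.123
P(Myonella | evidence) ≈ 0.023949 / 0.18635 ≈ 0.129
The largest is 0.623, so Arvadon is most probable.

Arvadon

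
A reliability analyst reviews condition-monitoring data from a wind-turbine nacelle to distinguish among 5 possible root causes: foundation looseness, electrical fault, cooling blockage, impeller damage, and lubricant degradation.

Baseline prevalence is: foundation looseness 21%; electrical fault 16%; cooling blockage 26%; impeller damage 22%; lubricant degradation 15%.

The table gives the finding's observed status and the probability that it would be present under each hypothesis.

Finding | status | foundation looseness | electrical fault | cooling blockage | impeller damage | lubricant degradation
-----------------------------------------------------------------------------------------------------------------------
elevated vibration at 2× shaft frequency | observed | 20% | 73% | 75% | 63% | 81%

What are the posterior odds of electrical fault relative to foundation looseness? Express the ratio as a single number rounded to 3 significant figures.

2.78

The normalizing constant cancels in an odds ratio, so compute prior × likelihood for the two hypotheses only:
  electrical fault: 0.16 × 0.73 = 0.1168
  foundation looseness: 0.21 × 0.20 = 0.042
Posterior odds = 0.1168 / 0.042 ≈ 2.78.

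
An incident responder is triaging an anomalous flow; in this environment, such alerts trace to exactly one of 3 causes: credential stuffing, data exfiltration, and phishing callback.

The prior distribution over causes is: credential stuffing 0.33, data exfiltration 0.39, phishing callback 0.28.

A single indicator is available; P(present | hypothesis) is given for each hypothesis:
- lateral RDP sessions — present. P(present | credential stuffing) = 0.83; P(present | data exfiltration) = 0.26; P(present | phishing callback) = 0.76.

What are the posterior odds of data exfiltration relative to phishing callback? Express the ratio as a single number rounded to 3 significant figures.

Unnormalized posterior weight (prior times the indicator likelihood) for each of the two hypotheses:
  data exfiltration: 0.39 × 0.26 = 0.1014
  phishing callback: 0.28 × 0.76 = 0.2128
Odds(data exfiltration : phishing callback) = 0.1014 / 0.2128 ≈ 0.477.

0.477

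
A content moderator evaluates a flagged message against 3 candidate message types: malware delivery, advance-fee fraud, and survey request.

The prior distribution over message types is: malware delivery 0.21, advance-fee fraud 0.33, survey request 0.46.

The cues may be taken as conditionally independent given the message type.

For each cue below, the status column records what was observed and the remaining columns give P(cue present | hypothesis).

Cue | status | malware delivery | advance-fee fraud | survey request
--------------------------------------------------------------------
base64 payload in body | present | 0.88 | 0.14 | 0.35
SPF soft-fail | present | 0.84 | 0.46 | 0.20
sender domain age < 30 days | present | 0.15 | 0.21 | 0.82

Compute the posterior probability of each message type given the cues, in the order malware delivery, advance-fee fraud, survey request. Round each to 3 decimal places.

0.430, 0.082, 0.488

Multiply each prior by the joint likelihood of the cue pattern:
  malware delivery: 0.21 × 0.88 × 0.84 × 0.15 = 0.023285
  advance-fee fraud: 0.33 × 0.14 × 0.46 × 0.21 = 0.0044629
  survey request: 0.46 × 0.35 × 0.20 × 0.82 = 0.026404
The unnormalized weights sum to 0.054152.
P(malware delivery | evidence) = 0.023285 / 0.054152 ≈ 0.430
P(advance-fee fraud | evidence) = 0.0044629 / 0.054152 ≈ 0.082
P(survey request | evidence) = 0.026404 / 0.054152 ≈ 0.488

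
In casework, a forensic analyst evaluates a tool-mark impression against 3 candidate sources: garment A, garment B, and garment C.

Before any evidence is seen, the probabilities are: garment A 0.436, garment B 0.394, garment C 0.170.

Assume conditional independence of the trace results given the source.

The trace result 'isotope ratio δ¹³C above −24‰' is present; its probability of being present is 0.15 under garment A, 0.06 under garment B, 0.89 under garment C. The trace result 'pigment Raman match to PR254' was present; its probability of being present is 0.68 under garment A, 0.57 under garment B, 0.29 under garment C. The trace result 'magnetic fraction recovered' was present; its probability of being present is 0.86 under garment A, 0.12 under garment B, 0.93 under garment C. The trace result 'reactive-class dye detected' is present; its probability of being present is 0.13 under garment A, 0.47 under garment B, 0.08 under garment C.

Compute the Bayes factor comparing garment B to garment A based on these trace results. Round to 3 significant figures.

The Bayes factor is the ratio of the joint likelihoods of the trace result pattern under the two hypotheses.
  garment B: 0.06 × 0.57 × 0.12 × 0.47 = 0.0019289
  garment A: 0.15 × 0.68 × 0.86 × 0.13 = 0.011404
Bayes factor = 0.0019289 / 0.011404 ≈ 0.169

0.169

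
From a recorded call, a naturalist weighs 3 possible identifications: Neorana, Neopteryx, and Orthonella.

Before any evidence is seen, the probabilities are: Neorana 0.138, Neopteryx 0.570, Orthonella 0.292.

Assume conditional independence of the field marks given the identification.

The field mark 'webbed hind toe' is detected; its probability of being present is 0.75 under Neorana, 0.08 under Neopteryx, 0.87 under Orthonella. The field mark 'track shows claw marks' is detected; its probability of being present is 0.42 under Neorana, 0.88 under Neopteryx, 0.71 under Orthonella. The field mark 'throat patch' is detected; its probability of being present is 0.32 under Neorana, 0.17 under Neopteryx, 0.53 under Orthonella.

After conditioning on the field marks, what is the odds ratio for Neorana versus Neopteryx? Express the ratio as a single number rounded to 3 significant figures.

Unnormalized posterior weight (prior times the field mark likelihoods) for each of the two hypotheses:
  Neorana: 0.138 × 0.75 × 0.42 × 0.32 = 0.01391
  Neopteryx: 0.570 × 0.08 × 0.88 × 0.17 = 0.0068218
Posterior odds = 0.01391 / 0.0068218 ≈ 2.04.

2.04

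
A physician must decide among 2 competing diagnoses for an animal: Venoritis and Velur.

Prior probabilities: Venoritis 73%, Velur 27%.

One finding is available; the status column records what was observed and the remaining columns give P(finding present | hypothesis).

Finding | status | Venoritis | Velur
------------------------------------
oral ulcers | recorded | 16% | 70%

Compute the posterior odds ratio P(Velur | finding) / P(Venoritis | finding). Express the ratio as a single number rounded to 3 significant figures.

The normalizing constant cancels in an odds ratio, so compute prior × likelihood for the two hypotheses only:
  Velur: 0.27 × 0.70 = 0.189
  Venoritis: 0.73 × 0.16 = 0.1168
Odds(Velur : Venoritis) = 0.189 / 0.1168 ≈ 1.62.

1.62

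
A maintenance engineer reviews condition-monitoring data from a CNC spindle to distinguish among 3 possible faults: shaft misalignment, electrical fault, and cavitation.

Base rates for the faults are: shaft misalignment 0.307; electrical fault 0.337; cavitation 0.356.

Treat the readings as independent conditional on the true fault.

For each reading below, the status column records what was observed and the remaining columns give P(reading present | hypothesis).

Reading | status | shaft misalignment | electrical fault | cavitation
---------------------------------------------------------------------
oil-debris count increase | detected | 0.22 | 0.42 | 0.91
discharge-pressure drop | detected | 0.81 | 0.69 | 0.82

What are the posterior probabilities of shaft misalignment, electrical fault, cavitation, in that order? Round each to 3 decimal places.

0.131, 0.234, 0.635

Multiply each prior by the joint likelihood of the reading pattern:
  shaft misalignment: 0.307 × 0.22 × 0.81 = 0.054707
  electrical fault: 0.337 × 0.42 × 0.69 = 0.097663
  cavitation: 0.356 × 0.91 × 0.82 = 0.26565
Normalizing constant Z = 0.054707 + 0.097663 + 0.26565 = 0.41802.
P(shaft misalignment | evidence) = 0.054707 / 0.41802 ≈ 0.131
P(electrical fault | evidence) = 0.097663 / 0.41802 ≈ 0.234
P(cavitation | evidence) = 0.26565 / 0.41802 ≈ 0.635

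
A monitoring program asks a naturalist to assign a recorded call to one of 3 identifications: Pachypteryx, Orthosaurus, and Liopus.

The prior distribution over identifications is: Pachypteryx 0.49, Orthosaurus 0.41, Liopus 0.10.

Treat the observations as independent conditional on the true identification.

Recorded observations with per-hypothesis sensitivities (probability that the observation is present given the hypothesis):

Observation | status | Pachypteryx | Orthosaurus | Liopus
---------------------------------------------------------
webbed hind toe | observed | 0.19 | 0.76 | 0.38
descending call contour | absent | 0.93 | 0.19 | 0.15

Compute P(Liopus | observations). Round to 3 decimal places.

0.111

By Bayes' rule with conditional independence, the unnormalized weight for each hypothesis is prior × ∏ likelihoods (using 1 − P(present | H) for each absent observation):
  Pachypteryx: 0.49 × 0.19 × (1 − 0.93) = 0.006517
  Orthosaurus: 0.41 × 0.76 × (1 − 0.19) = 0.2524
  Liopus: 0.10 × 0.38 × (1 − 0.15) = 0.0323
Marginal likelihood of the evidence = 0.29121.
P(Liopus | evidence) = 0.0323 / 0.29121 ≈ 0.111.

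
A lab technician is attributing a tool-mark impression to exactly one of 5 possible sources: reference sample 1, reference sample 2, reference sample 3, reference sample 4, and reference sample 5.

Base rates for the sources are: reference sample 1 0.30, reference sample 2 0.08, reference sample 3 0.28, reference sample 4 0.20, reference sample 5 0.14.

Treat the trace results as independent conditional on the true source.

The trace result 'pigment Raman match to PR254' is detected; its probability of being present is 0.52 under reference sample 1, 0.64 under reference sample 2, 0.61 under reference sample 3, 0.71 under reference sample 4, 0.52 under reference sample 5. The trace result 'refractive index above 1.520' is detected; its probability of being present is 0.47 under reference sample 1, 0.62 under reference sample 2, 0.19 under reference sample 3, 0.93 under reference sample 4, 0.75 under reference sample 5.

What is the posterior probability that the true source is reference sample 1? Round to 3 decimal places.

By Bayes' rule with conditional independence, the unnormalized weight for each hypothesis is prior × ∏ likelihoods:
  reference sample 1: 0.30 × 0.52 × 0.47 = 0.07332
  reference sample 2: 0.08 × 0.64 × 0.62 = 0.031744
  reference sample 3: 0.28 × 0.61 × 0.19 = 0.032452
  reference sample 4: 0.20 × 0.71 × 0.93 = 0.13206
  reference sample 5: 0.14 × 0.52 × 0.75 = 0.0546
Normalizing constant Z = 0.07332 + 0.031744 + 0.032452 + 0.13206 + 0.0546 = 0.32418.
P(reference sample 1 | evidence) = 0.07332 / 0.32418 ≈ 0.226.

0.226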